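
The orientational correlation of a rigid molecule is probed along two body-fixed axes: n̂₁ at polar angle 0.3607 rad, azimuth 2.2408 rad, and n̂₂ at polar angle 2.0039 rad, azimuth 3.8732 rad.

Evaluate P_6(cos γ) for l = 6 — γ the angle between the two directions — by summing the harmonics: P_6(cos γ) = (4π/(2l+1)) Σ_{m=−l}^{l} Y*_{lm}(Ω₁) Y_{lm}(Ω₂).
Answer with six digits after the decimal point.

0.305175

Term-by-term m-sum for l=6 (normalisation 4π/13 = 0.966644):
  m=-6: Y*=0.00060 + 0.00072j  Y=-0.08568 + 0.25619j  product -0.00024 + 0.00009j
  m=-5: Y*=0.00177 - 0.00839j  Y=-0.37626 + 0.21366j  product 0.00112 + 0.00354j
  m=-4: Y*=-0.04277 + 0.02127j  Y=-0.22180 - 0.04847j  product 0.01052 - 0.00265j
  m=-3: Y*=0.16077 + 0.07553j  Y=0.12691 + 0.17627j  product 0.00709 + 0.03793j
  m=-2: Y*=-0.09775 - 0.41598j  Y=-0.03304 + 0.30591j  product 0.13048 - 0.01616j
  m=-1: Y*=-0.34028 + 0.42950j  Y=0.08637 - 0.07755j  product 0.00392 + 0.06349j
  m=+0: Y*=0.03130 + 0.00000j  Y=0.31683 + 0.00000j  product 0.00992 + 0.00000j
  m=+1: Y*=0.34028 + 0.42950j  Y=-0.08637 - 0.07755j  product 0.00392 - 0.06349j
  m=+2: Y*=-0.09775 + 0.41598j  Y=-0.03304 - 0.30591j  product 0.13048 + 0.01616j
  m=+3: Y*=-0.16077 + 0.07553j  Y=-0.12691 + 0.17627j  product 0.00709 - 0.03793j
  m=+4: Y*=-0.04277 - 0.02127j  Y=-0.22180 + 0.04847j  product 0.01052 + 0.00265j
  m=+5: Y*=-0.00177 - 0.00839j  Y=0.37626 + 0.21366j  product 0.00112 - 0.00354j
  m=+6: Y*=0.00060 - 0.00072j  Y=-0.08568 - 0.25619j  product -0.00024 - 0.00009j
Accumulated sum 0.31571 - 0.00000j; after 4π/(2l+1) scaling, 0.30517 - 0.00000j ⇒ P_6 = 0.305175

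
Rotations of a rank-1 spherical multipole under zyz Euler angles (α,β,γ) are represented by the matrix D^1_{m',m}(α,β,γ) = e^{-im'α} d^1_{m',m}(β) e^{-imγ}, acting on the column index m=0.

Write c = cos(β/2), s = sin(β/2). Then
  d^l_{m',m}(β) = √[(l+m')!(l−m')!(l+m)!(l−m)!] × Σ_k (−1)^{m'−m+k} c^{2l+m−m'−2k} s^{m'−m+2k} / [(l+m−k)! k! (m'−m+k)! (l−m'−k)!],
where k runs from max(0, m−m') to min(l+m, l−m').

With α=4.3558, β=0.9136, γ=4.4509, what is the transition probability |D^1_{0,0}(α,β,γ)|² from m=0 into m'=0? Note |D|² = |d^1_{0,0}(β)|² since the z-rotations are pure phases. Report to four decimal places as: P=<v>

P=0.3732

Split into d^1_{0,0}(β=0.9136) × two z-phases.
c=cos(0.913600/2)=0.897469, s=sin(0.913600/2)=0.441078; N=√[1·1·1·1]=1.000000
k∈{0,1} keeps every argument non-negative
  k=0: (−1)^0·1.0000/(1)·0.8975^2·0.4411^0 = +0.805450
  k=1: (−1)^1·1.0000/(1)·0.8975^0·0.4411^2 = -0.194550
d^1_{0,0}(0.9136) = +0.805450 -0.194550 = +0.610900
|D^1_{0,0}|² = |d^1_{0,0}(β)|² = (+0.610900)² = 0.373198 (the z-rotation phases have unit modulus)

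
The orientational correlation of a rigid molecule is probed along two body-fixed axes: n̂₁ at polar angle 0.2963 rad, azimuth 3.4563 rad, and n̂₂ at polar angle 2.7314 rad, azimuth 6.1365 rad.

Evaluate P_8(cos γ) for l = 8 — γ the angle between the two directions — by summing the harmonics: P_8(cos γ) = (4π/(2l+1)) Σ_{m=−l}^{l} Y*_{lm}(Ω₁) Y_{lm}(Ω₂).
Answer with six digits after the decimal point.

Summing Y*_{l m}(θ₁,φ₁)·Y_{l m}(θ₂,φ₂) over m ∈ [−8, 8]; prefactor 4π/(2·8+1) = 0.739198:
  term(m=-8) = -0.00000 - 0.00000j   from Y*(Ω₁)=-0.00002 + 0.00002j, Y(Ω₂)=0.00013 + 0.00030j
  term(m=-7) = -0.00000 - 0.00000j   from Y*(Ω₁)=0.00021 - 0.00029j, Y(Ω₂)=-0.00157 - 0.00259j
  term(m=-6) = -0.00005 + 0.00002j   from Y*(Ω₁)=-0.00093 + 0.00282j, Y(Ω₂)=0.01120 + 0.01355j
  term(m=-5) = -0.00086 + 0.00095j   from Y*(Ω₁)=0.00005 - 0.01770j, Y(Ω₂)=-0.05372 - 0.04840j
  term(m=-4) = -0.00453 + 0.01607j   from Y*(Ω₁)=0.02385 + 0.07396j, Y(Ω₂)=0.17886 + 0.11892j
  term(m=-3) = 0.02025 + 0.10723j   from Y*(Ω₁)=-0.14452 - 0.19961j, Y(Ω₂)=-0.40062 - 0.18863j
  term(m=-2) = 0.17245 + 0.22779j   from Y*(Ω₁)=0.42203 + 0.30733j, Y(Ω₂)=0.52387 + 0.15825j
  term(m=-1) = 0.08890 + 0.04420j   from Y*(Ω₁)=-0.54990 - 0.17901j, Y(Ω₂)=-0.16984 - 0.02509j
  term(m=+0) = 0.03049 + 0.00000j   from Y*(Ω₁)=-0.06828 + 0.00000j, Y(Ω₂)=-0.44654 + 0.00000j
  term(m=+1) = 0.08890 - 0.04420j   from Y*(Ω₁)=0.54990 - 0.17901j, Y(Ω₂)=0.16984 - 0.02509j
  term(m=+2) = 0.17245 - 0.22779j   from Y*(Ω₁)=0.42203 - 0.30733j, Y(Ω₂)=0.52387 - 0.15825j
  term(m=+3) = 0.02025 - 0.10723j   from Y*(Ω₁)=0.14452 - 0.19961j, Y(Ω₂)=0.40062 - 0.18863j
  term(m=+4) = -0.00453 - 0.01607j   from Y*(Ω₁)=0.02385 - 0.07396j, Y(Ω₂)=0.17886 - 0.11892j
  term(m=+5) = -0.00086 - 0.00095j   from Y*(Ω₁)=-0.00005 - 0.01770j, Y(Ω₂)=0.05372 - 0.04840j
  term(m=+6) = -0.00005 - 0.00002j   from Y*(Ω₁)=-0.00093 - 0.00282j, Y(Ω₂)=0.01120 - 0.01355j
  term(m=+7) = -0.00000 + 0.00000j   from Y*(Ω₁)=-0.00021 - 0.00029j, Y(Ω₂)=0.00157 - 0.00259j
  term(m=+8) = -0.00000 + 0.00000j   from Y*(Ω₁)=-0.00002 - 0.00002j, Y(Ω₂)=0.00013 - 0.00030j
Σ over m = 0.58282 + 0.00000j; ×(4π/17) → 0.43082 + 0.00000j. Real part: 0.430817

0.430817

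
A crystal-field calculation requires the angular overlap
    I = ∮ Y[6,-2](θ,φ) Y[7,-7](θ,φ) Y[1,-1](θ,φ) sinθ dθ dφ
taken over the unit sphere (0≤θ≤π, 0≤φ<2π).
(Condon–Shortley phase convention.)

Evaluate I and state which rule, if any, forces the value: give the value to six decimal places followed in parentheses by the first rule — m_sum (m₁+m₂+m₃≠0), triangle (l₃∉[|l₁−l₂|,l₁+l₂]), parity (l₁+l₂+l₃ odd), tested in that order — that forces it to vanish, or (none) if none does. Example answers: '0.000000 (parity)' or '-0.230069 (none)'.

0.000000 (m_sum)

m-sum = -2 − 7 − 1 = -10 ≠ 0 ⇒ I = 0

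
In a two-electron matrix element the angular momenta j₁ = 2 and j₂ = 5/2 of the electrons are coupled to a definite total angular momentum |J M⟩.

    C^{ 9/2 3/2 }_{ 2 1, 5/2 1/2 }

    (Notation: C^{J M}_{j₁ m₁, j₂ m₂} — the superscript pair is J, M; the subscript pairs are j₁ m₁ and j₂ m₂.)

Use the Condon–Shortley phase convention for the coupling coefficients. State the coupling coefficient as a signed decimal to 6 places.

√[10·0!4!5!/10! · 3!1!3!2!6!3!] = √(17280/7)
  +(−1)^0/∏(0,0,1,3,3,2)! = 1/72  (running 1/72)
⟨..|..⟩ = √(17280/7)·(1/72) = +0.690066

+0.690066  (= +√(10/21))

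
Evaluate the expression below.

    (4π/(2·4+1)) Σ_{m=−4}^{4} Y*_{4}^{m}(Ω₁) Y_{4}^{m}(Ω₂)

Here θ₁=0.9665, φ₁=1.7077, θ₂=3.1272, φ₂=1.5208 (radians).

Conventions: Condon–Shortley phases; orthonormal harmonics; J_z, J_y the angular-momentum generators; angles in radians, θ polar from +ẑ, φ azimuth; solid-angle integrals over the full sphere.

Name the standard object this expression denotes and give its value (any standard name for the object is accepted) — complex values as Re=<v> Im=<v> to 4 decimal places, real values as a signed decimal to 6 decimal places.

Legendre polynomial (addition theorem), -0.366728

This sum is the spherical-harmonic addition theorem: it equals the Legendre polynomial P_l(cos γ) of the angle γ between the two directions.
Summing Y*_{l m}(θ₁,φ₁)·Y_{l m}(θ₂,φ₂) over m ∈ [−4, 4]; prefactor 4π/(2·4+1) = 1.396263:
  [-4]  conj(Y_{4,-4})(Ω₁) = +0.173252+0.105654i ; Y_{4,-4}(Ω₂) = +0.000000+0.000000i ; Δ = +0.000000+0.000000i
  [-3]  conj(Y_{4,-3})(Ω₁) = +0.158227-0.363342i ; Y_{4,-3}(Ω₂) = +0.000001-0.000004i ; Δ = -0.000001-0.000001i
  [-2]  conj(Y_{4,-2})(Ω₁) = -0.274755-0.077168i ; Y_{4,-2}(Ω₂) = -0.000414-0.000041i ; Δ = +0.000110+0.000043i
  [-1]  conj(Y_{4,-1})(Ω₁) = +0.022344-0.162192i ; Y_{4,-1}(Ω₂) = -0.001360+0.027188i ; Δ = +0.004379+0.000828i
  [+0]  conj(Y_{4,0})(Ω₁) = -0.321296-0.000000i ; Y_{4,0}(Ω₂) = +0.845408+0.000000i ; Δ = -0.271627-0.000000i
  [+1]  conj(Y_{4,1})(Ω₁) = -0.022344-0.162192i ; Y_{4,1}(Ω₂) = +0.001360+0.027188i ; Δ = +0.004379-0.000828i
  [+2]  conj(Y_{4,2})(Ω₁) = -0.274755+0.077168i ; Y_{4,2}(Ω₂) = -0.000414+0.000041i ; Δ = +0.000110-0.000043i
  [+3]  conj(Y_{4,3})(Ω₁) = -0.158227-0.363342i ; Y_{4,3}(Ω₂) = -0.000001-0.000004i ; Δ = -0.000001+0.000001i
  [+4]  conj(Y_{4,4})(Ω₁) = +0.173252-0.105654i ; Y_{4,4}(Ω₂) = +0.000000-0.000000i ; Δ = +0.000000-0.000000i
Accumulated sum -0.262650-0.000000i; after 4π/(2l+1) scaling, -0.366728-0.000000i ⇒ P_4 = -0.366728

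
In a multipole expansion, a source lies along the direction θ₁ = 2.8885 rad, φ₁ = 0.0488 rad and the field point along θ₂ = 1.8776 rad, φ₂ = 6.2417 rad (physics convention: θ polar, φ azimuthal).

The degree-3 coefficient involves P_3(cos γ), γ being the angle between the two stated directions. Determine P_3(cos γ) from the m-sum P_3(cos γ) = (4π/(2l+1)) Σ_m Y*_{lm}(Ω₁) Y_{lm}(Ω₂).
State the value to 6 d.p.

-0.422731

Term-by-term m-sum for l=3 (normalisation 4π/7 = 1.795196):
  [-3]  conj(Y_{3,-3})(Ω₁) = 0.00648 + 0.00096j ; Y_{3,-3}(Ω₂) = 0.35867 + 0.04487j ; Δ = 0.00228 + 0.00063j
  [-2]  conj(Y_{3,-2})(Ω₁) = -0.06174 - 0.00605j ; Y_{3,-2}(Ω₂) = -0.27954 - 0.02325j ; Δ = 0.01712 + 0.00313j
  [-1]  conj(Y_{3,-1})(Ω₁) = 0.29797 + 0.01455j ; Y_{3,-1}(Ω₂) = -0.16744 - 0.00695j ; Δ = -0.04979 - 0.00451j
  [+0]  conj(Y_{3,0})(Ω₁) = -0.60931 + 0.00000j ; Y_{3,0}(Ω₂) = 0.28671 + 0.00000j ; Δ = -0.17470 + 0.00000j
  [+1]  conj(Y_{3,1})(Ω₁) = -0.29797 + 0.01455j ; Y_{3,1}(Ω₂) = 0.16744 - 0.00695j ; Δ = -0.04979 + 0.00451j
  [+2]  conj(Y_{3,2})(Ω₁) = -0.06174 + 0.00605j ; Y_{3,2}(Ω₂) = -0.27954 + 0.02325j ; Δ = 0.01712 - 0.00313j
  [+3]  conj(Y_{3,3})(Ω₁) = -0.00648 + 0.00096j ; Y_{3,3}(Ω₂) = -0.35867 + 0.04487j ; Δ = 0.00228 - 0.00063j
Total Σ_m = -0.23548 + 0.00000j. Multiply by 1.795196: -0.42273 + 0.00000j. P_3(cos γ) = -0.422731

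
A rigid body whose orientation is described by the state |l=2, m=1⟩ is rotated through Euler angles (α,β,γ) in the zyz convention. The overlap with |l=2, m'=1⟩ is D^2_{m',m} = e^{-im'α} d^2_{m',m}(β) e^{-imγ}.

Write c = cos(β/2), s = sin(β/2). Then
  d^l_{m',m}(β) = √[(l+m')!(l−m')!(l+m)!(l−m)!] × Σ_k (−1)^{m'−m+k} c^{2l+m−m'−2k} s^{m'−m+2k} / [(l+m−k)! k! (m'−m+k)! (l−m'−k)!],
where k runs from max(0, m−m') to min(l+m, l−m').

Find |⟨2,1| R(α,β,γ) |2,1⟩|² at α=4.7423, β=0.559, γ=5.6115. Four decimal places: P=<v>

P=0.4130

D^2_{1,1}(4.7423,0.5590,5.6115) = e^{-i·1·4.7423}·d^2_{1,1}(0.5590)·e^{-i·1·5.6115}. Compute d first:
Half-angle: c=0.961193, s=0.275875. N=√(6·1·6·1)=6.000000
k∈{0,1} keeps every argument non-negative
  k=0: (−1)^0·6.0000/(6)·0.9612^4·0.2759^0 = +0.853578
  k=1: (−1)^1·6.0000/(2)·0.9612^2·0.2759^2 = -0.210944
d^2_{1,1}(0.5590) = +0.853578 -0.210944 = +0.642634
|D^2_{1,1}|² = |d^2_{1,1}(β)|² = (+0.642634)² = 0.412978 (the z-rotation phases have unit modulus)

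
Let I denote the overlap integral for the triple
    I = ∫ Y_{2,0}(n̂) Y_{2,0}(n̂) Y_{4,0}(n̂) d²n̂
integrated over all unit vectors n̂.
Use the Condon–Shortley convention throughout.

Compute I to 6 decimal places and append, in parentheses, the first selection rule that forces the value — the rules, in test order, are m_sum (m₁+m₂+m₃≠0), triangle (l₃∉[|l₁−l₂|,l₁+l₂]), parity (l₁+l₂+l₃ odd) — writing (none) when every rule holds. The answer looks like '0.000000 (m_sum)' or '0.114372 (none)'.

0.241796 (none)

Checks pass: Σm=0; 8 even; l₃=4∈[0,4].
(2·2+1)(2·2+1)(2·4+1) = 225
Δ: 0! 4! 4! / 9! → 1/630
sum: t=0:+1/16 = 1/16
3j²(2 2 4; 0 0 0) = Δ·Π!·Σ² = 2/35  (sign +1)
(m-triple is (0,0,0) — same symbol as above.)
combine: 4πI² = 225·2/35·2/35 = 36/49
take √, sign +1: I = 0.24179554
No selection rule forces the value: the integral is nonzero (none).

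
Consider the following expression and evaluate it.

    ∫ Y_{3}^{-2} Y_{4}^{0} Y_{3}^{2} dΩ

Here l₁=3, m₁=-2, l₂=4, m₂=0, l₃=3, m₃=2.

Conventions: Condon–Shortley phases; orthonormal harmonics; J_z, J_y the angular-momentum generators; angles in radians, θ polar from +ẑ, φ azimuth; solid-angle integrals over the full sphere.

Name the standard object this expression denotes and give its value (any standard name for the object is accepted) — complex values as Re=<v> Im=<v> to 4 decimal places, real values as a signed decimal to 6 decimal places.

This is a Gaunt coefficient — the integral of a triple product of spherical harmonics over the sphere.
Checks pass: Σm=0; 10 even; l₃=3∈[1,7].
(2·3+1)(2·4+1)(2·3+1) = 441
Δ: 4! 2! 4! / 11! → 1/34650
sum: t=1:−1/72 t=2:+1/16 t=3:−1/72 = 5/144
3j²(3 4 3; 0 0 0) = Δ·Π!·Σ² = 2/77  (sign -1)
sum: t=3:−1/72 t=4:+1/576 = -7/576
3j²(3 4 3; -2 0 2) = Δ·Π!·Σ² = 7/198  (sign +1)
combine: 4πI² = 441·2/77·7/198 = 49/121
take √, sign -1: I = -0.17951487

Gaunt coefficient, -0.179515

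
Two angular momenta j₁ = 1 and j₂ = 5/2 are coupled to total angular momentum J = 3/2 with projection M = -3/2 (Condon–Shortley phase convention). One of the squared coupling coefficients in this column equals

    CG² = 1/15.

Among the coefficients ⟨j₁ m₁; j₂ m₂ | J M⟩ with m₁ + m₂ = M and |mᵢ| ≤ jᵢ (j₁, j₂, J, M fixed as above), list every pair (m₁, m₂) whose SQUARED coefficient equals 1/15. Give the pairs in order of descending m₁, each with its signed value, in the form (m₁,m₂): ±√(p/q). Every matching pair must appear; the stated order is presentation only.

(-1,-1/2): +√(1/15)

Admissible pairs with m₁+m₂ = M = -3/2: (-1,-1/2), (0,-3/2), (1,-5/2)
  (m₁,m₂)=(1,-5/2): CG² = 2/3, CG = +√(2/3)
  (m₁,m₂)=(0,-3/2): CG² = 4/15, CG = −√(4/15)
  (m₁,m₂)=(-1,-1/2): CG² = 1/15, CG = +√(1/15)   ← matches the target
Pairs with CG² = 1/15: (-1,-1/2): +√(1/15)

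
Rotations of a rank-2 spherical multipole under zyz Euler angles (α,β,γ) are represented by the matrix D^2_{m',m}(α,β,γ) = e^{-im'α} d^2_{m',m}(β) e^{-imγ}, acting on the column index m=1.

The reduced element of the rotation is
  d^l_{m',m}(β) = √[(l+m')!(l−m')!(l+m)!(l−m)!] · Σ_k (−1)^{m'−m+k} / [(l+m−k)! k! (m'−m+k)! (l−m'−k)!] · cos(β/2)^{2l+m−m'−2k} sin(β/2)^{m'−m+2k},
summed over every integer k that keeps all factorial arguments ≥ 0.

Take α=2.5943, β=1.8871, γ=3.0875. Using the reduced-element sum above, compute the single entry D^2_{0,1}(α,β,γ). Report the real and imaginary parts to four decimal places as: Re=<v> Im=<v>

Re=0.3615 Im=0.0196

D^2_{0,1}(2.5943,1.8871,3.0875) = e^{-i·0·2.5943}·d^2_{0,1}(1.8871)·e^{-i·1·3.0875}. Compute d first:
c=cos(1.887100/2)=0.586917, s=sin(1.887100/2)=0.809647; N=√[2·2·6·1]=4.898979
k∈{1,2} keeps every argument non-negative
  k=1: (−1)^0·4.8990/(2)·0.5869^3·0.8096^1 = +0.400961
  k=2: (−1)^1·4.8990/(2)·0.5869^1·0.8096^3 = -0.763026
d^2_{0,1}(1.8871) = +0.400961 -0.763026 = -0.362065
Phases: e^{-i·(0)·2.5943}=+1.000000+0.000000i, e^{-i·(1)·3.0875}=-0.998537-0.054066i ⇒ D=+0.361535+0.019576i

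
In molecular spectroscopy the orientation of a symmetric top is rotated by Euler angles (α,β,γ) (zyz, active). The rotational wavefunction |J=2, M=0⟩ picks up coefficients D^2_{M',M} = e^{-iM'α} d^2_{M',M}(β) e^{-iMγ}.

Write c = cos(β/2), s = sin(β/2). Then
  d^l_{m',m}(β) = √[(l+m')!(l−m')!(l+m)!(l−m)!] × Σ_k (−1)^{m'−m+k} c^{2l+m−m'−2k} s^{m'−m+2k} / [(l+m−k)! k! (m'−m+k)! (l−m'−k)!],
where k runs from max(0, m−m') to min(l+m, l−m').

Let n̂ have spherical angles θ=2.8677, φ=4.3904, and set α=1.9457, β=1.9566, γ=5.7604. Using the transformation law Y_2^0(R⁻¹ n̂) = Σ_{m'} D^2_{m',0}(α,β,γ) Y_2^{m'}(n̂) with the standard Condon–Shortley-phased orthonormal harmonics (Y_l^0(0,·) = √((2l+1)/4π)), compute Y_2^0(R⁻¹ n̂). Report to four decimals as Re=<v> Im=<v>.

Need the full column D^2_{m',0} for m'=−2..2 at α=1.9457, β=1.9566, γ=5.7604.
cos(β/2)=0.558434, sin(β/2)=0.829549
d^2_{-2,0}: single k=2 term ⇒ +0.525658;  D = -0.384687-0.358235i
d^2_{-1,0}: k∈[1..2] ⇒ +0.353861 -0.780861 = -0.427000;  D = +0.156360-0.397342i
d^2_{0,0}: k∈[0..2] ⇒ +0.097249 -0.858395 +0.473553 = -0.287593;  D = -0.287593+0.000000i
d^2_{1,0}: k∈[0..1] ⇒ -0.353861 +0.780861 = +0.427000;  D = -0.156360-0.397342i
d^2_{2,0}: single k=0 term ⇒ +0.525658;  D = -0.384687+0.358235i
Y_2^{m'}(θ=2.8677,φ=4.3904) and Σ D·Y over m':
  (-0.3847-0.3582i)·(-0.0226-0.0170i)  (+0.1564-0.3973i)·(+0.0637-0.1908i)  (-0.2876+0.0000i)·(+0.5616+0.0000i)  (-0.1564-0.3973i)·(-0.0637-0.1908i)  (-0.3847+0.3582i)·(-0.0226+0.0170i)
Y_2^0(R⁻¹ n̂) = -0.288013-0.000000i

Re=-0.2880 Im=0.0000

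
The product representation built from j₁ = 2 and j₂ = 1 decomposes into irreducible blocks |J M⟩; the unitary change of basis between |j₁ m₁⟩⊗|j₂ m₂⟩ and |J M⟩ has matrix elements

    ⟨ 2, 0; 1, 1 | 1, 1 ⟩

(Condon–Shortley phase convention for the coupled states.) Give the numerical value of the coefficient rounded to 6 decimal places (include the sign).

triangle: 2!*2!*0!/5! = 4/120
(j±m)!: 2!*2!*2!*0!*2!*0! = 16
prefactor² = (2J+1)*Δ*N² = 8/5
  k=2: +1/(2!*0!*0!*0!*2!*0!) = 1/4
Σ = 1/4  ⇒  CG² = 8/5*(1/4)² = 1/10
CG = +√(1/10) = +0.316228

+√(1/10) ≈ +0.316228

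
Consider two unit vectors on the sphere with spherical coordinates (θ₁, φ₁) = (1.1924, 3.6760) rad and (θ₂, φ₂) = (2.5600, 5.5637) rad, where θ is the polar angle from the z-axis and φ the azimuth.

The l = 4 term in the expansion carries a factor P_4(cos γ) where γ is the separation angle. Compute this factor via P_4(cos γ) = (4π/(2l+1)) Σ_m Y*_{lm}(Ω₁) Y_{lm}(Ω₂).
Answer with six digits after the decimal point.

Expand P_4 via completeness: Σ_{m} conj(Y_{4,m}) at Ω₁ times Y_{4,m} at Ω₂ —
  [-4]  conj(Y_{4,-4})(Ω₁) = -0.177189+0.278375i ; Y_{4,-4}(Ω₂) = -0.038912+0.010504i ; Δ = +0.003971-0.012693i
  [-3]  conj(Y_{4,-3})(Ω₁) = +0.012029-0.370855i ; Y_{4,-3}(Ω₂) = +0.096134-0.144309i ; Δ = -0.052361-0.037388i
  [-2]  conj(Y_{4,-2})(Ω₁) = -0.006206-0.011306i ; Y_{4,-2}(Ω₂) = +0.051587+0.389058i ; Δ = +0.004079-0.002998i
  [-1]  conj(Y_{4,-1})(Ω₁) = +0.285769+0.169133i ; Y_{4,-1}(Ω₂) = -0.308295-0.270115i ; Δ = -0.042416-0.129334i
  [+0]  conj(Y_{4,0})(Ω₁) = -0.046804-0.000000i ; Y_{4,0}(Ω₂) = -0.093506+0.000000i ; Δ = +0.004376+0.000000i
  [+1]  conj(Y_{4,1})(Ω₁) = -0.285769+0.169133i ; Y_{4,1}(Ω₂) = +0.308295-0.270115i ; Δ = -0.042416+0.129334i
  [+2]  conj(Y_{4,2})(Ω₁) = -0.006206+0.011306i ; Y_{4,2}(Ω₂) = +0.051587-0.389058i ; Δ = +0.004079+0.002998i
  [+3]  conj(Y_{4,3})(Ω₁) = -0.012029-0.370855i ; Y_{4,3}(Ω₂) = -0.096134-0.144309i ; Δ = -0.052361+0.037388i
  [+4]  conj(Y_{4,4})(Ω₁) = -0.177189-0.278375i ; Y_{4,4}(Ω₂) = -0.038912-0.010504i ; Δ = +0.003971+0.012693i
Total Σ_m = -0.169079-0.000000i. Multiply by 1.396263: -0.236078-0.000000i. P_4(cos γ) = -0.236078

-0.236078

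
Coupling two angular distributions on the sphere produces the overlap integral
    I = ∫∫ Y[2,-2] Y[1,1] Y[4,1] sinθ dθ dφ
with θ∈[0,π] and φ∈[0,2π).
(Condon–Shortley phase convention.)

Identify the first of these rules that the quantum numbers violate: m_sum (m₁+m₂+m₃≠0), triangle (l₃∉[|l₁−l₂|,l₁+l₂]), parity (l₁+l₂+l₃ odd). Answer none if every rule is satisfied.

m₁+m₂+m₃ = -2 + 1 + 1 = 0  ✓
triangle: need |l₁−l₂| ≤ l₃ ≤ l₁+l₂ = [1,3]; l₃=4 is outside  ✗
parity: l₁+l₂+l₃ = 7 is odd

triangle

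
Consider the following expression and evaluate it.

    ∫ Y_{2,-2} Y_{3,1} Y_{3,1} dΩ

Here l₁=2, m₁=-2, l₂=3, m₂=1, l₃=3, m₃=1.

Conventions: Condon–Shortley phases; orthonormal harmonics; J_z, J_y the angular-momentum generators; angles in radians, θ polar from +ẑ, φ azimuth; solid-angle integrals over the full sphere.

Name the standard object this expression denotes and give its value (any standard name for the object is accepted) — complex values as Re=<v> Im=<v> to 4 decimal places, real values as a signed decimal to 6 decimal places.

Gaunt coefficient, +0.206013

This is a Gaunt coefficient — the integral of a triple product of spherical harmonics over the sphere.
m-sum 0 ✓  L=8 even ✓  1≤3≤5 ✓
Π(2lᵢ+1) = 5×7×7 = 245
triangle coeff Δ(2,3,3) = 1/3780
Σ_t [0,2]: t=0:+1/24 t=1:−1/4 t=2:+1/24 = -1/6
(3j)²=4/105 [(2 3 3; 0 0 0)], sign=+1
Σ_t [2,2]: t=2:+1/16 = 1/16
(3j)²=2/35 [(2 3 3; -2 1 1)], sign=+1
⇒ 4πI² = 8/15
I = (+1)√(8/15/(4π)) = 0.20601291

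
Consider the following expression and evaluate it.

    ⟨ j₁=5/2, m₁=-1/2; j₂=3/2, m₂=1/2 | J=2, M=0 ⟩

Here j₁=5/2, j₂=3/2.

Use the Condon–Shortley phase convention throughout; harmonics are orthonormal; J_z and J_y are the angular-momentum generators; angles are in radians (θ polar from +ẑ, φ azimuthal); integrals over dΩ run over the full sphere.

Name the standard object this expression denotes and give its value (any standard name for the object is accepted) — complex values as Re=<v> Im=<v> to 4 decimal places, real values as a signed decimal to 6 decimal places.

Clebsch–Gordan coefficient, −√(1/14) ≈ -0.267261

This is a Clebsch–Gordan (vector-coupling) coefficient.
√[5·2!3!1!/7! · 2!3!2!1!2!2!] = √(8/7)
  +(−1)^1/∏(1,1,2,1,1,0)! = -1/2  (running -1/2)
  +(−1)^2/∏(2,0,1,0,2,1)! = 1/4  (running -1/4)
⟨..|..⟩ = √(8/7)·(-1/4) = -0.267261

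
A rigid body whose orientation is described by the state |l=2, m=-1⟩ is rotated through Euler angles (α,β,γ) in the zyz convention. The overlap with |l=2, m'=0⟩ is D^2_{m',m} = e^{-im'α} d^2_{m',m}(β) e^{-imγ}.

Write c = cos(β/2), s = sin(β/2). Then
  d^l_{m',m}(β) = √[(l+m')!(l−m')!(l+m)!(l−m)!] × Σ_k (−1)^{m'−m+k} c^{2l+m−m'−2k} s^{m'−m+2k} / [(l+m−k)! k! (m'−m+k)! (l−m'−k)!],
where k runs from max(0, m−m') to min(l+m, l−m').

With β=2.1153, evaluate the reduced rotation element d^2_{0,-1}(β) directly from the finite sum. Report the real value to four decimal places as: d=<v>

d=0.5427

d^2_{0,-1}(β=2.1153) via the finite sum:
Half-angle: c=0.490921, s=0.871204. N=√(2·2·1·6)=4.898979
Admissible k: 0..1 (factorial args all ≥0)
  k=0: (−1)^1·4.8990/(2)·0.4909^3·0.8712^1 = -0.252482
  k=1: (−1)^2·4.8990/(2)·0.4909^1·0.8712^3 = +0.795146
d^2_{0,-1}(2.1153) = -0.252482 +0.795146 = +0.542664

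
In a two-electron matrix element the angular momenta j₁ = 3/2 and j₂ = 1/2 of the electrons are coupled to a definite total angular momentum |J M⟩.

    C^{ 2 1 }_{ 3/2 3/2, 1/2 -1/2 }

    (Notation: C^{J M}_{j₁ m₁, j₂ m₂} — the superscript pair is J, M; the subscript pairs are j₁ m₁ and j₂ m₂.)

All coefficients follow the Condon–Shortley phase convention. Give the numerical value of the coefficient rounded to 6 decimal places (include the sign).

√[5·0!3!1!/5! · 3!0!0!1!3!1!] = √(9)
  +(−1)^0/∏(0,0,0,0,3,1)! = 1/6  (running 1/6)
⟨..|..⟩ = √(9)·(1/6) = +0.500000

+0.500000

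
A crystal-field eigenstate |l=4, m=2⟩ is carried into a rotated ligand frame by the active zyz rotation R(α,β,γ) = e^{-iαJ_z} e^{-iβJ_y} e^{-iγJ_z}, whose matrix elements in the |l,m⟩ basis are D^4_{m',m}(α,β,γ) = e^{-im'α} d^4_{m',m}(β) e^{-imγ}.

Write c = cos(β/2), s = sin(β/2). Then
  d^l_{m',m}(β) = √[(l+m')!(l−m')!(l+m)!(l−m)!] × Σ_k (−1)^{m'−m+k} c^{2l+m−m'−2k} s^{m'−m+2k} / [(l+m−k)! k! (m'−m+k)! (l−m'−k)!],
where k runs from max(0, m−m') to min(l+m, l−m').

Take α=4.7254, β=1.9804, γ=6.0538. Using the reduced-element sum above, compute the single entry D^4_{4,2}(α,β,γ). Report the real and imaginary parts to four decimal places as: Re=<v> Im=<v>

D^4_{4,2}(4.7254,1.9804,6.0538) = e^{-i·4·4.7254}·d^4_{4,2}(1.9804)·e^{-i·2·6.0538}. Compute d first:
Half-angle: c=0.548523, s=0.836136. N=√(40320·1·720·2)=7619.763776
k∈{0} keeps every argument non-negative
  k=0: (−1)^2·7619.7638/(1440)·0.5485^6·0.8361^2 = +0.100763
d^4_{4,2}(1.9804) = +0.100763
D = (+0.998646-0.052021i)·(+0.100763)·(+0.896598+0.442846i) = +0.092543+0.039862i

Re=0.0925 Im=0.0399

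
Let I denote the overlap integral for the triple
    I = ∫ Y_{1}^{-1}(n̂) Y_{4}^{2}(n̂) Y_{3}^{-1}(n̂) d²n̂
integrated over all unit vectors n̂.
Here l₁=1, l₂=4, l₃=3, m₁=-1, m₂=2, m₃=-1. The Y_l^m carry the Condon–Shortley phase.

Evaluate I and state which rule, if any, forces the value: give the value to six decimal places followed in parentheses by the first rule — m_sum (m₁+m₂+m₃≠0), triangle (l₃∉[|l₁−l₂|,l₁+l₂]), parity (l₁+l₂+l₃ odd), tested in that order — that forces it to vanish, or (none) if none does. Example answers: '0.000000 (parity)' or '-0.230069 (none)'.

Checks pass: Σm=0; 8 even; l₃=3∈[3,5].
(2·1+1)(2·4+1)(2·3+1) = 189
Δ: 2! 0! 6! / 9! → 1/252
sum: t=1:−1/36 = -1/36
3j²(1 4 3; 0 0 0) = Δ·Π!·Σ² = 4/63  (sign +1)
sum: t=2:+1/96 = 1/96
3j²(1 4 3; -1 2 -1) = Δ·Π!·Σ² = 5/84  (sign +1)
combine: 4πI² = 189·4/63·5/84 = 5/7
take √, sign +1: I = 0.23841361
No selection rule forces the value: the integral is nonzero (none).

0.238414 (none)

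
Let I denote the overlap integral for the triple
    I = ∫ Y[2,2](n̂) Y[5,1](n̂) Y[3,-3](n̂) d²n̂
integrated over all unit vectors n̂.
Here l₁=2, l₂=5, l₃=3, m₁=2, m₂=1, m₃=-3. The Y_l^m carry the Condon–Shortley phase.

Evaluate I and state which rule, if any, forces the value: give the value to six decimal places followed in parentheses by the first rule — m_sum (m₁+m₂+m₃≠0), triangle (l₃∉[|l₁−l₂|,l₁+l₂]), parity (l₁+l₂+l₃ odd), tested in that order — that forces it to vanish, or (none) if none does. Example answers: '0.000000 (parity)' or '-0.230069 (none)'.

Checks pass: Σm=0; 10 even; l₃=3∈[3,7].
(2·2+1)(2·5+1)(2·3+1) = 385
Δ: 4! 0! 6! / 11! → 1/2310
sum: t=2:+1/144 = 1/144
3j²(2 5 3; 0 0 0) = Δ·Π!·Σ² = 10/231  (sign -1)
sum: t=0:+1/17280 = 1/17280
3j²(2 5 3; 2 1 -3) = Δ·Π!·Σ² = 1/2310  (sign +1)
combine: 4πI² = 385·10/231·1/2310 = 5/693
take √, sign -1: I = -0.02396147
No selection rule forces the value: the integral is nonzero (none).

-0.023961 (none)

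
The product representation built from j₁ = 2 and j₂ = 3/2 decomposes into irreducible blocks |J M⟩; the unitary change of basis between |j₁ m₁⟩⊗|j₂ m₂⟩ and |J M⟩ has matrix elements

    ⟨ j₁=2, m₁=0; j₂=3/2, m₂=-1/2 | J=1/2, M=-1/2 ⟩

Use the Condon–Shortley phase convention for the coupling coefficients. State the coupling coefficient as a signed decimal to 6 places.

−√(1/5) ≈ -0.447214

triangle: 3!·1!·0!/5! = 6/120
(j±m)!: 2!·2!·1!·2!·0!·1! = 8
prefactor² = (2J+1)·Δ·N² = 4/5
  k=1: −1/(1!·2!·1!·0!·0!·0!) = -1/2
Σ = -1/2  ⇒  CG² = 4/5·(-1/2)² = 1/5
CG = −√(1/5) = -0.447214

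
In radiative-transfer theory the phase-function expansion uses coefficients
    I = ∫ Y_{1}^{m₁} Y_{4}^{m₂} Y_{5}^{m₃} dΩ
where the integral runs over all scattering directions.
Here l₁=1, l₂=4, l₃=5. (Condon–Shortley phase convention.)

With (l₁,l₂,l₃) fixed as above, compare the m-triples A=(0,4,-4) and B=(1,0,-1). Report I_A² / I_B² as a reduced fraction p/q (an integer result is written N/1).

l's match ⇒ only the (l;m) 3-j factors differ between A and B.
A: triangle coeff Δ(1,4,5) = 1/495; Σ_t [0,0]: t=0:+1/40320 = 1/40320; (3j)²=1/55 [(1 4 5; 0 4 -4)], sign=-1
B: triangle coeff Δ(1,4,5) = 1/495; Σ_t [0,0]: t=0:+1/1152 = 1/1152; (3j)²=1/33 [(1 4 5; 1 0 -1)], sign=+1
I_A²/I_B² = (1/55)/(1/33) = 3/5

3/5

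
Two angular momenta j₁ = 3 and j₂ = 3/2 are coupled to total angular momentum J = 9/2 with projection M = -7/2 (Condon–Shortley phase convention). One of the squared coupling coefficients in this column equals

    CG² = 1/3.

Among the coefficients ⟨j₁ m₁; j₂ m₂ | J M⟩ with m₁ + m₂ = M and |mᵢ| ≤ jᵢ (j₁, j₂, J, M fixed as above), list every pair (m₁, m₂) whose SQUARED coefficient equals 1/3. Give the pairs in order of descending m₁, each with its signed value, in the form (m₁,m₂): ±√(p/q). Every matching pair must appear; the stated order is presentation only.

Admissible pairs with m₁+m₂ = M = -7/2: (-3,-1/2), (-2,-3/2)
  (m₁,m₂)=(-2,-3/2): CG² = 2/3, CG = +√(2/3)
  (m₁,m₂)=(-3,-1/2): CG² = 1/3, CG = +√(1/3)   ← matches the target
Pairs with CG² = 1/3: (-3,-1/2): +√(1/3)

(-3,-1/2): +√(1/3)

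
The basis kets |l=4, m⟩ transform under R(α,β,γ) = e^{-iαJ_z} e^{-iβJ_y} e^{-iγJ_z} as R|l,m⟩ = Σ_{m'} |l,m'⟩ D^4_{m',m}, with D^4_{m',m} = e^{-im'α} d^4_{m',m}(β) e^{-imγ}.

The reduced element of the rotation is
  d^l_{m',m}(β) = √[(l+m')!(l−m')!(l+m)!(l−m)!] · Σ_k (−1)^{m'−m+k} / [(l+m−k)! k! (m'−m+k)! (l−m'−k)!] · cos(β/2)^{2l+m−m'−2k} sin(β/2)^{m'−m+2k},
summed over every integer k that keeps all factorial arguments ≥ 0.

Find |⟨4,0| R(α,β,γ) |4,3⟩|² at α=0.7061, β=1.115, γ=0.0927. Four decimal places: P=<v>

P=0.2221

First d^4_{0,3}(β=1.1150), then the phase factors e^{-i(0)α} and e^{-i(3)γ}:
c=cos(1.115000/2)=0.848580, s=sin(1.115000/2)=0.529066; N=√[24·24·5040·1]=1703.830978
Admissible k: 3..4 (factorial args all ≥0)
  k=3: (−1)^0·1703.8310/(144)·0.8486^5·0.5291^3 = +0.771009
  k=4: (−1)^1·1703.8310/(144)·0.8486^3·0.5291^5 = -0.299705
d^4_{0,3}(1.1150) = +0.771009 -0.299705 = +0.471304
|D^4_{0,3}|² = |d^4_{0,3}(β)|² = (+0.471304)² = 0.222128 (the z-rotation phases have unit modulus)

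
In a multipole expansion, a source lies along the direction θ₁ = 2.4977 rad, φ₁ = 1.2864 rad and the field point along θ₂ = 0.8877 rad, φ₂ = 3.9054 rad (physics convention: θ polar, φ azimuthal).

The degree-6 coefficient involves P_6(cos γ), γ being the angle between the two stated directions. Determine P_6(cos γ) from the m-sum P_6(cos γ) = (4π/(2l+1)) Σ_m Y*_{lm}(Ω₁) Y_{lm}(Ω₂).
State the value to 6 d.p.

Expand P_6 via completeness: Σ_{m} conj(Y_{6,m}) at Ω₁ times Y_{6,m} at Ω₂ —
  m=-6: (0.003056, 0.022402) × (-0.013587, 0.104296) = (-0.002378, 0.000014)  (running Σ = (-0.002378, 0.000014))
  m=-5: (-0.103190, -0.015471) × (0.231029, -0.185849) = (-0.026715, 0.015604)  (running Σ = (-0.029093, 0.015618))
  m=-4: (0.117404, -0.253839) × (-0.435132, -0.037673) = (-0.060649, 0.106030)  (running Σ = (-0.089742, 0.121648))
  m=-3: (0.342680, 0.299106) × (0.175015, 0.199294) = (0.000364, 0.120642)  (running Σ = (-0.089378, 0.242291))
  m=-2: (-0.295461, 0.188878) × (-0.007894, 0.182689) = (-0.032174, -0.055469)  (running Σ = (-0.121552, 0.186822))
  m=-1: (0.038170, 0.130577) × (0.249695, -0.239139) = (0.040757, 0.023476)  (running Σ = (-0.080795, 0.210298))
  m=0: (-0.398155, -0.000000) × (0.091623, 0.000000) = (-0.036480, -0.000000)  (running Σ = (-0.117275, 0.210298))
  m=1: (-0.038170, 0.130577) × (-0.249695, -0.239139) = (0.040757, -0.023476)  (running Σ = (-0.076518, 0.186822))
  m=2: (-0.295461, -0.188878) × (-0.007894, -0.182689) = (-0.032174, 0.055469)  (running Σ = (-0.108692, 0.242291))
  m=3: (-0.342680, 0.299106) × (-0.175015, 0.199294) = (0.000364, -0.120642)  (running Σ = (-0.108328, 0.121648))
  m=4: (0.117404, 0.253839) × (-0.435132, 0.037673) = (-0.060649, -0.106030)  (running Σ = (-0.168977, 0.015618))
  m=5: (0.103190, -0.015471) × (-0.231029, -0.185849) = (-0.026715, -0.015604)  (running Σ = (-0.195692, 0.000014))
  m=6: (0.003056, -0.022402) × (-0.013587, -0.104296) = (-0.002378, -0.000014)  (running Σ = (-0.198070, -0.000000))
Σ over m = (-0.198070, -0.000000); ×(4π/13) → (-0.191463, -0.000000). Real part: -0.191463

-0.191463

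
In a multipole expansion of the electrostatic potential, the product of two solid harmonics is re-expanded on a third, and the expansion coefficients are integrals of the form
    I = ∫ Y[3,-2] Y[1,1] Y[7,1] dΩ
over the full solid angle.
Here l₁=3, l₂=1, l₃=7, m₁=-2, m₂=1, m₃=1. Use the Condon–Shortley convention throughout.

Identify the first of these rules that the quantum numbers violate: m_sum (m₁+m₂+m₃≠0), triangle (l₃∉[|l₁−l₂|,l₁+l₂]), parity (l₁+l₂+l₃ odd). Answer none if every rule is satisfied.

azimuthal sum: -2 + 1 + 1 = 0  ✓
l₃ must lie in [2,4]; have l₃=7  ✗
L = 3 + 1 + 7 = 11 (odd)

triangle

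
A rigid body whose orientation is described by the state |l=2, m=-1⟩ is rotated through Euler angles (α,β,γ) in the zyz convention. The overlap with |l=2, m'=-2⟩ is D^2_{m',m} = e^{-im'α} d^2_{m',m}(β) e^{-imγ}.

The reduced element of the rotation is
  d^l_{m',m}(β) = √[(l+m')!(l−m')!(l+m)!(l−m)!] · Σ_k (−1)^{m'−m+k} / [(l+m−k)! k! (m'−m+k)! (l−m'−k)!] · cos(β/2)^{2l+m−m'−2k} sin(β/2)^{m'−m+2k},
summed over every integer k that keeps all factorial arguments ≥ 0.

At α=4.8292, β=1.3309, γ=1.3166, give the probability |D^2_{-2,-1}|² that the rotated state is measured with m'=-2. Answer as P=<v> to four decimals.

Split into d^2_{-2,-1}(β=1.3309) × two z-phases.
Half-angle: c=0.786639, s=0.617413. N=√(1·24·1·6)=12.000000
Admissible k: 1..1 (factorial args all ≥0)
  k=1: (−1)^0·12.0000/(6)·0.7866^3·0.6174^1 = +0.601080
d^2_{-2,-1}(1.3309) = +0.601080
|D^2_{-2,-1}|² = |d^2_{-2,-1}(β)|² = (+0.601080)² = 0.361297 (the z-rotation phases have unit modulus)

P=0.3613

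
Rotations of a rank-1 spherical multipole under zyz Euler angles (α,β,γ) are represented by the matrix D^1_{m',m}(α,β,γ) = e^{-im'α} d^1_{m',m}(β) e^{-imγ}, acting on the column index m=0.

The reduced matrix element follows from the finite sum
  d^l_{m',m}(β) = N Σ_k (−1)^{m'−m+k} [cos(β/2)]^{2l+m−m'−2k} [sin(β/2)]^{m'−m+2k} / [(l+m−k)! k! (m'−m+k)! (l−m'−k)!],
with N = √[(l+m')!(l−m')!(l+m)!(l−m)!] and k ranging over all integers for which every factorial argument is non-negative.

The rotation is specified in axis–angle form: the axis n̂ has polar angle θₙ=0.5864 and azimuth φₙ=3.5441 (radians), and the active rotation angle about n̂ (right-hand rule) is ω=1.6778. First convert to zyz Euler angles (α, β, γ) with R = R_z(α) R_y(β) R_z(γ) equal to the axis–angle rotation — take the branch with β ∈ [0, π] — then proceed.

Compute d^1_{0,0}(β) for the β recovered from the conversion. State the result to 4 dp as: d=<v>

Axis–angle → zyz. n̂ = (sinθₙcosφₙ, sinθₙsinφₙ, cosθₙ) = (-0.509142, -0.216768, +0.832938), ω = 1.6778.
R = I cosω + sinω [n̂]ₓ + (1−cosω) n̂n̂ᵀ gives
  R = [+0.180111, -0.706021, -0.684904; +0.950327, -0.054793, +0.306392; -0.253847, -0.706068, +0.661083]
β = atan2(√(R₁₃²+R₂₃²), R₃₃) = 0.848536; α = atan2(R₂₃, R₁₃) mod 2π = 2.720944; γ = atan2(R₃₂, −R₃₁) mod 2π = 5.057522
d^1_{0,0}(β=0.8485) via the finite sum:
Half-angle: c=0.911340, s=0.411654. N=√(1·1·1·1)=1.000000
The bounds max(0,m−m')=0 and min(l+m,l−m')=1 give 2 terms
  k=0: (−1)^0·1.0000/(1)·0.9113^2·0.4117^0 = +0.830541
  k=1: (−1)^1·1.0000/(1)·0.9113^0·0.4117^2 = -0.169459
d^1_{0,0}(0.8485) = +0.830541 -0.169459 = +0.661083

d=0.6611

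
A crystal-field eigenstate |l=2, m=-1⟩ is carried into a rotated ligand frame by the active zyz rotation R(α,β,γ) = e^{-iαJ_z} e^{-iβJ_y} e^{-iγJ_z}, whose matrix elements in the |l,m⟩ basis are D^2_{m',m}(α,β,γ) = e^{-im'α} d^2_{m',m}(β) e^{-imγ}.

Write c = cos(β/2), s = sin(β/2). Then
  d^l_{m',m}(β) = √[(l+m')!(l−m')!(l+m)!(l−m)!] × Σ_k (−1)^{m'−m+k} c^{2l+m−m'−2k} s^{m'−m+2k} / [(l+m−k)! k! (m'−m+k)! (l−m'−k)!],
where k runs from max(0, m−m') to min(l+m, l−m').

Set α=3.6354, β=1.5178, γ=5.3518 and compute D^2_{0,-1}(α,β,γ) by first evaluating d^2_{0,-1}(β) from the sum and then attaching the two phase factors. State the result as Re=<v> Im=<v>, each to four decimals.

First d^2_{0,-1}(β=1.5178), then the phase factors e^{-i(0)α} and e^{-i(-1)γ}:
With c≡cos(β/2)=0.725593 and s≡sin(β/2)=0.688124, N=[2·2·1·6]^{1/2}=4.898979
The bounds max(0,m−m')=0 and min(l+m,l−m')=1 give 2 terms
  k=0: (−1)^1·4.8990/(2)·0.7256^3·0.6881^1 = -0.643905
  k=1: (−1)^2·4.8990/(2)·0.7256^1·0.6881^3 = +0.579120
d^2_{0,-1}(1.5178) = -0.643905 +0.579120 = -0.064786
D = (+1.000000+0.000000i)·(-0.064786)·(+0.596723-0.802447i) = -0.038659+0.051987i

Re=-0.0387 Im=0.0520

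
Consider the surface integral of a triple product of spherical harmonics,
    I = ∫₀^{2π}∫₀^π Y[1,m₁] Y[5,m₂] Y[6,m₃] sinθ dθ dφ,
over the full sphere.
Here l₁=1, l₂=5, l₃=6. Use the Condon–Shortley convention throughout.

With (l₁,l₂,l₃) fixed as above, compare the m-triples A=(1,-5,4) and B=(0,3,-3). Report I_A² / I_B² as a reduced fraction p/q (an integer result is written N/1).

1/27

l's match ⇒ only the (l;m) 3-j factors differ between A and B.
A: triangle coeff Δ(1,5,6) = 1/858; Σ_t [0,0]: t=0:+1/7257600 = 1/7257600; (3j)²=1/858 [(1 5 6; 1 -5 4)], sign=+1
B: triangle coeff Δ(1,5,6) = 1/858; Σ_t [0,0]: t=0:+1/80640 = 1/80640; (3j)²=9/286 [(1 5 6; 0 3 -3)], sign=-1
I_A²/I_B² = (1/858)/(9/286) = 1/27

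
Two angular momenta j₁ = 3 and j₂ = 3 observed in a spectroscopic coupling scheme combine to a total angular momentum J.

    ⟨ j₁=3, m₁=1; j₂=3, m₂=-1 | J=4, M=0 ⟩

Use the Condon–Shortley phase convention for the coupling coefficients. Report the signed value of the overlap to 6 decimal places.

triangle: 2!×4!×4!/11! = 1152/39916800
(j±m)!: 4!×2!×2!×4!×4!×4! = 1327104
prefactor² = (2J+1)×Δ×N² = 663552/1925
  k=0: +1/(0!×2!×2!×2!×2!×2!) = 1/32
  k=1: −1/(1!×1!×1!×1!×3!×3!) = -1/36
  k=2: +1/(2!×0!×0!×0!×4!×4!) = 1/1152
Σ = 5/1152  ⇒  CG² = 663552/1925×(5/1152)² = 1/154
CG = +√(1/154) = +0.080582

+√(1/154) = +0.080582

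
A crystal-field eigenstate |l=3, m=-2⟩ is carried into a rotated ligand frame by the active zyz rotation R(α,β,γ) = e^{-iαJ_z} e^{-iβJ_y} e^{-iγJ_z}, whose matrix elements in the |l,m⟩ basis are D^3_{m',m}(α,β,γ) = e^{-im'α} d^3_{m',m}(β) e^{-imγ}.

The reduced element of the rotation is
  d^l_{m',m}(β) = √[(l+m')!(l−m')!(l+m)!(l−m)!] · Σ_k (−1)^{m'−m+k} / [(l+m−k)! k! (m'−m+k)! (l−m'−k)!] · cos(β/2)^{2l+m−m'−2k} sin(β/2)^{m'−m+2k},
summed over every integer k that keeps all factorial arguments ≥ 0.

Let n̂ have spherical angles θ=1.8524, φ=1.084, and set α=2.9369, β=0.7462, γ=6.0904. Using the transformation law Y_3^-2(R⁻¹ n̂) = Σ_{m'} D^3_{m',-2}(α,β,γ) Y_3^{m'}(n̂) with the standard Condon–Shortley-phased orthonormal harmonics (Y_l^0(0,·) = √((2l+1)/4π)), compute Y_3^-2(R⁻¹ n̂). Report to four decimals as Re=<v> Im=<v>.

Re=0.3129 Im=-0.1210

Need the full column D^3_{m',-2} for m'=−3..3 at α=2.9369, β=0.7462, γ=6.0904.
cos(β/2)=0.931202, sin(β/2)=0.364504
d^3_{-3,-2}: single k=1 term ⇒ +0.625168;  D = -0.337965+0.525942i
d^3_{-2,-2}: k∈[0..1] ⇒ +0.652023 -0.499516 = +0.152507;  D = +0.106803-0.108864i
d^3_{-1,-2}: k∈[0..1] ⇒ -0.807089 +0.247325 = -0.559764;  D = +0.465049-0.311553i
d^3_{0,-2}: k∈[0..1] ⇒ +0.547193 -0.083841 = +0.463352;  D = +0.429334-0.174261i
d^3_{1,-2}: k∈[0..1] ⇒ -0.247325 +0.018948 = -0.228377;  D = +0.224652-0.041084i
d^3_{2,-2}: k∈[0..1] ⇒ +0.076536 -0.002345 = +0.074191;  D = +0.074170+0.001767i
d^3_{3,-2}: single k=0 term ⇒ -0.014677;  D = +0.014295+0.003325i
Y_3^{m'}(θ=1.8524,φ=1.084) and Σ D·Y over m':
  (-0.3380+0.5259i)·(-0.3676+0.0407i)  (+0.1068-0.1089i)·(+0.1474+0.2167i)  (+0.4650-0.3116i)·(-0.0892+0.1684i)  (+0.4293-0.1743i)·(+0.2711+0.0000i)  (+0.2247-0.0411i)·(+0.0892+0.1684i)  (+0.0742+0.0018i)·(+0.1474-0.2167i)  (+0.0143+0.0033i)·(+0.3676+0.0407i)
Y_3^-2(R⁻¹ n̂) = +0.312909-0.120961i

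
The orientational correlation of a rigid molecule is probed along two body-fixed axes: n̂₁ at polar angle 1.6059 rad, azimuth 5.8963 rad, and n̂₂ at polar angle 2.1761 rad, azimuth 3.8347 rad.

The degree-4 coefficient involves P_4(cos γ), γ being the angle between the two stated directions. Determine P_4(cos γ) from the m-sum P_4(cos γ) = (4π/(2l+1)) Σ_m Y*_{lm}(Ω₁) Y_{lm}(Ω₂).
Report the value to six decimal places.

Expand P_4 via completeness: Σ_{m} conj(Y_{4,m}) at Ω₁ times Y_{4,m} at Ω₂ —
  term(m=-4) = -0.034162+0.082541i   from Y*(Ω₁)=+0.010265-0.441324i, Y(Ω₂)=-0.188729-0.073019i
  term(m=-3) = +0.017282-0.001706i   from Y*(Ω₁)=-0.017484+0.040212i, Y(Ω₂)=-0.192832-0.345934i
  term(m=-2) = +0.052730+0.078892i   from Y*(Ω₁)=-0.236923+0.231476i, Y(Ω₂)=+0.052579-0.281615i
  term(m=-1) = -0.003799+0.007109i   from Y*(Ω₁)=+0.045969-0.018728i, Y(Ω₂)=-0.124920+0.103755i
  term(m=+0) = -0.100942+0.000000i   from Y*(Ω₁)=+0.313453-0.000000i, Y(Ω₂)=-0.322031+0.000000i
  term(m=+1) = -0.003799-0.007109i   from Y*(Ω₁)=-0.045969-0.018728i, Y(Ω₂)=+0.124920+0.103755i
  term(m=+2) = +0.052730-0.078892i   from Y*(Ω₁)=-0.236923-0.231476i, Y(Ω₂)=+0.052579+0.281615i
  term(m=+3) = +0.017282+0.001706i   from Y*(Ω₁)=+0.017484+0.040212i, Y(Ω₂)=+0.192832-0.345934i
  term(m=+4) = -0.034162-0.082541i   from Y*(Ω₁)=+0.010265+0.441324i, Y(Ω₂)=-0.188729+0.073019i
Total Σ_m = -0.036841+0.000000i. Multiply by 1.396263: -0.051440+0.000000i. P_4(cos γ) = -0.051440

-0.051440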